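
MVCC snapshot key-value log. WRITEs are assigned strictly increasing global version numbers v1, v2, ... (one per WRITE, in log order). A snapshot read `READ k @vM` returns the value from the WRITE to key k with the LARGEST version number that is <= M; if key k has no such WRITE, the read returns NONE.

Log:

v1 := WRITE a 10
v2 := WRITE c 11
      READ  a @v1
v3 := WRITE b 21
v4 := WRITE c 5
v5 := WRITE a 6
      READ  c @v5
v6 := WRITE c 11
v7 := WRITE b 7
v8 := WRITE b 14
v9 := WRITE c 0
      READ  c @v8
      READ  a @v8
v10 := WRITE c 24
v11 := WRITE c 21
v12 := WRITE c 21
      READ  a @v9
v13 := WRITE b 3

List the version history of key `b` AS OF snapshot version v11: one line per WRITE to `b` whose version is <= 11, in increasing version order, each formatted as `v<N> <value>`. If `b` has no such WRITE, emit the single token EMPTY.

Answer: v3 21
v7 7
v8 14

Derivation:
Scan writes for key=b with version <= 11:
  v1 WRITE a 10 -> skip
  v2 WRITE c 11 -> skip
  v3 WRITE b 21 -> keep
  v4 WRITE c 5 -> skip
  v5 WRITE a 6 -> skip
  v6 WRITE c 11 -> skip
  v7 WRITE b 7 -> keep
  v8 WRITE b 14 -> keep
  v9 WRITE c 0 -> skip
  v10 WRITE c 24 -> skip
  v11 WRITE c 21 -> skip
  v12 WRITE c 21 -> skip
  v13 WRITE b 3 -> drop (> snap)
Collected: [(3, 21), (7, 7), (8, 14)]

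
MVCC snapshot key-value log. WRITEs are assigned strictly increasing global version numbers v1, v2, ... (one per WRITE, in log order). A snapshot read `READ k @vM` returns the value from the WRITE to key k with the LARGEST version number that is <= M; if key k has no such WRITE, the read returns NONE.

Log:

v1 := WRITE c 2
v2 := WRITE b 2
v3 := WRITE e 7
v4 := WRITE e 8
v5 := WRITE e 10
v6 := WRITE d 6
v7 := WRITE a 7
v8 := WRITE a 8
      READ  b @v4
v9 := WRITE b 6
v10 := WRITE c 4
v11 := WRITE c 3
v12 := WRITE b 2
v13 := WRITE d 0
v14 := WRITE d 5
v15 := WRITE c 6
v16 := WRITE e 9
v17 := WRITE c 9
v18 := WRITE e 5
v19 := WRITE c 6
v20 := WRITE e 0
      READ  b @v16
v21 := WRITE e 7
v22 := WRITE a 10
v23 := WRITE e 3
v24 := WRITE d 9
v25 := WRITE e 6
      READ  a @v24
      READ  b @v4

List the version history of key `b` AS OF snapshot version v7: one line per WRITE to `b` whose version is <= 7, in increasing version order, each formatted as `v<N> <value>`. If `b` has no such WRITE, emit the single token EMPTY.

Scan writes for key=b with version <= 7:
  v1 WRITE c 2 -> skip
  v2 WRITE b 2 -> keep
  v3 WRITE e 7 -> skip
  v4 WRITE e 8 -> skip
  v5 WRITE e 10 -> skip
  v6 WRITE d 6 -> skip
  v7 WRITE a 7 -> skip
  v8 WRITE a 8 -> skip
  v9 WRITE b 6 -> drop (> snap)
  v10 WRITE c 4 -> skip
  v11 WRITE c 3 -> skip
  v12 WRITE b 2 -> drop (> snap)
  v13 WRITE d 0 -> skip
  v14 WRITE d 5 -> skip
  v15 WRITE c 6 -> skip
  v16 WRITE e 9 -> skip
  v17 WRITE c 9 -> skip
  v18 WRITE e 5 -> skip
  v19 WRITE c 6 -> skip
  v20 WRITE e 0 -> skip
  v21 WRITE e 7 -> skip
  v22 WRITE a 10 -> skip
  v23 WRITE e 3 -> skip
  v24 WRITE d 9 -> skip
  v25 WRITE e 6 -> skip
Collected: [(2, 2)]

Answer: v2 2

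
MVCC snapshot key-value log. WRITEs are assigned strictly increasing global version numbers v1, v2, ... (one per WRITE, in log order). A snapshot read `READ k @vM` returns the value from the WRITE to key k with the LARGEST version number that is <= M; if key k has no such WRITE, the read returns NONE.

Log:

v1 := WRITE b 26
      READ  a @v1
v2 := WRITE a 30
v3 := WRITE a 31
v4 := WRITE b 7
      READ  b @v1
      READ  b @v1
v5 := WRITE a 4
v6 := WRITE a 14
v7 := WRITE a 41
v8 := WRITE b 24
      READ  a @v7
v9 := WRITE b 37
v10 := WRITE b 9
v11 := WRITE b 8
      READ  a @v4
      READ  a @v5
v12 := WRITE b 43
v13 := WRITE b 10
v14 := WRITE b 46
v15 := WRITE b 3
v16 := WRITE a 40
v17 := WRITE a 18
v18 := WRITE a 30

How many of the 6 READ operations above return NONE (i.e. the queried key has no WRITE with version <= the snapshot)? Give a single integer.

v1: WRITE b=26  (b history now [(1, 26)])
READ a @v1: history=[] -> no version <= 1 -> NONE
v2: WRITE a=30  (a history now [(2, 30)])
v3: WRITE a=31  (a history now [(2, 30), (3, 31)])
v4: WRITE b=7  (b history now [(1, 26), (4, 7)])
READ b @v1: history=[(1, 26), (4, 7)] -> pick v1 -> 26
READ b @v1: history=[(1, 26), (4, 7)] -> pick v1 -> 26
v5: WRITE a=4  (a history now [(2, 30), (3, 31), (5, 4)])
v6: WRITE a=14  (a history now [(2, 30), (3, 31), (5, 4), (6, 14)])
v7: WRITE a=41  (a history now [(2, 30), (3, 31), (5, 4), (6, 14), (7, 41)])
v8: WRITE b=24  (b history now [(1, 26), (4, 7), (8, 24)])
READ a @v7: history=[(2, 30), (3, 31), (5, 4), (6, 14), (7, 41)] -> pick v7 -> 41
v9: WRITE b=37  (b history now [(1, 26), (4, 7), (8, 24), (9, 37)])
v10: WRITE b=9  (b history now [(1, 26), (4, 7), (8, 24), (9, 37), (10, 9)])
v11: WRITE b=8  (b history now [(1, 26), (4, 7), (8, 24), (9, 37), (10, 9), (11, 8)])
READ a @v4: history=[(2, 30), (3, 31), (5, 4), (6, 14), (7, 41)] -> pick v3 -> 31
READ a @v5: history=[(2, 30), (3, 31), (5, 4), (6, 14), (7, 41)] -> pick v5 -> 4
v12: WRITE b=43  (b history now [(1, 26), (4, 7), (8, 24), (9, 37), (10, 9), (11, 8), (12, 43)])
v13: WRITE b=10  (b history now [(1, 26), (4, 7), (8, 24), (9, 37), (10, 9), (11, 8), (12, 43), (13, 10)])
v14: WRITE b=46  (b history now [(1, 26), (4, 7), (8, 24), (9, 37), (10, 9), (11, 8), (12, 43), (13, 10), (14, 46)])
v15: WRITE b=3  (b history now [(1, 26), (4, 7), (8, 24), (9, 37), (10, 9), (11, 8), (12, 43), (13, 10), (14, 46), (15, 3)])
v16: WRITE a=40  (a history now [(2, 30), (3, 31), (5, 4), (6, 14), (7, 41), (16, 40)])
v17: WRITE a=18  (a history now [(2, 30), (3, 31), (5, 4), (6, 14), (7, 41), (16, 40), (17, 18)])
v18: WRITE a=30  (a history now [(2, 30), (3, 31), (5, 4), (6, 14), (7, 41), (16, 40), (17, 18), (18, 30)])
Read results in order: ['NONE', '26', '26', '41', '31', '4']
NONE count = 1

Answer: 1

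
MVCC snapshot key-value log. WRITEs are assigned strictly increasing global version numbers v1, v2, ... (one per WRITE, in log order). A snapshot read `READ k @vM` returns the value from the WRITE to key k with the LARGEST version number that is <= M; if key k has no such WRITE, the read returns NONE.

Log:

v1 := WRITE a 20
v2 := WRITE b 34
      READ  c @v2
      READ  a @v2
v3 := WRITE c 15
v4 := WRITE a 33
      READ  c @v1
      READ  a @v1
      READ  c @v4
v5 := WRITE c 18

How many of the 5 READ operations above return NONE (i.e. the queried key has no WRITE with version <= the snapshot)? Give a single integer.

v1: WRITE a=20  (a history now [(1, 20)])
v2: WRITE b=34  (b history now [(2, 34)])
READ c @v2: history=[] -> no version <= 2 -> NONE
READ a @v2: history=[(1, 20)] -> pick v1 -> 20
v3: WRITE c=15  (c history now [(3, 15)])
v4: WRITE a=33  (a history now [(1, 20), (4, 33)])
READ c @v1: history=[(3, 15)] -> no version <= 1 -> NONE
READ a @v1: history=[(1, 20), (4, 33)] -> pick v1 -> 20
READ c @v4: history=[(3, 15)] -> pick v3 -> 15
v5: WRITE c=18  (c history now [(3, 15), (5, 18)])
Read results in order: ['NONE', '20', 'NONE', '20', '15']
NONE count = 2

Answer: 2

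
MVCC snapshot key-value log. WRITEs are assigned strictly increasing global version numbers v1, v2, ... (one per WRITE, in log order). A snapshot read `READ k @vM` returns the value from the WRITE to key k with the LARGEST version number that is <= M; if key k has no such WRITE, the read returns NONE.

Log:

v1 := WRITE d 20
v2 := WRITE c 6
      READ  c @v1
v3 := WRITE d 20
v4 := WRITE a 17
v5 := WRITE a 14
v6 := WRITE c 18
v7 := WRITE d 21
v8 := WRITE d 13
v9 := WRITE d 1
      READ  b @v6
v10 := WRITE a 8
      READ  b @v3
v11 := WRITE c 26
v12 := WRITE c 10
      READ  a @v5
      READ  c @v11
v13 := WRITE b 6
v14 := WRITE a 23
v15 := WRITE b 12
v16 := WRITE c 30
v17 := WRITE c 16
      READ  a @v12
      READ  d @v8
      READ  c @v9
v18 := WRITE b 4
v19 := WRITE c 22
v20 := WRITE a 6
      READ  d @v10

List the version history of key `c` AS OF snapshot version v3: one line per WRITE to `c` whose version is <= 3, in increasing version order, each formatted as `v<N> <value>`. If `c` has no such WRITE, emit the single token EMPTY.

Scan writes for key=c with version <= 3:
  v1 WRITE d 20 -> skip
  v2 WRITE c 6 -> keep
  v3 WRITE d 20 -> skip
  v4 WRITE a 17 -> skip
  v5 WRITE a 14 -> skip
  v6 WRITE c 18 -> drop (> snap)
  v7 WRITE d 21 -> skip
  v8 WRITE d 13 -> skip
  v9 WRITE d 1 -> skip
  v10 WRITE a 8 -> skip
  v11 WRITE c 26 -> drop (> snap)
  v12 WRITE c 10 -> drop (> snap)
  v13 WRITE b 6 -> skip
  v14 WRITE a 23 -> skip
  v15 WRITE b 12 -> skip
  v16 WRITE c 30 -> drop (> snap)
  v17 WRITE c 16 -> drop (> snap)
  v18 WRITE b 4 -> skip
  v19 WRITE c 22 -> drop (> snap)
  v20 WRITE a 6 -> skip
Collected: [(2, 6)]

Answer: v2 6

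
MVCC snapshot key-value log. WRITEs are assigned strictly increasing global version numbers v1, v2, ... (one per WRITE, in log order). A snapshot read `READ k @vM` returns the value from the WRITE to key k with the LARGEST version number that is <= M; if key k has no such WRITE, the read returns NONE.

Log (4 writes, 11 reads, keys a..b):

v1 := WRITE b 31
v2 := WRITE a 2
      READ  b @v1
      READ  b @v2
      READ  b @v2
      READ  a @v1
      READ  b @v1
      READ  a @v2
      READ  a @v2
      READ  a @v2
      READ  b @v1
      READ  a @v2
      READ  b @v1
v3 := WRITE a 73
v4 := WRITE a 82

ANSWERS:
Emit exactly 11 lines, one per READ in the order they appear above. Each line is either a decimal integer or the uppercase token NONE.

v1: WRITE b=31  (b history now [(1, 31)])
v2: WRITE a=2  (a history now [(2, 2)])
READ b @v1: history=[(1, 31)] -> pick v1 -> 31
READ b @v2: history=[(1, 31)] -> pick v1 -> 31
READ b @v2: history=[(1, 31)] -> pick v1 -> 31
READ a @v1: history=[(2, 2)] -> no version <= 1 -> NONE
READ b @v1: history=[(1, 31)] -> pick v1 -> 31
READ a @v2: history=[(2, 2)] -> pick v2 -> 2
READ a @v2: history=[(2, 2)] -> pick v2 -> 2
READ a @v2: history=[(2, 2)] -> pick v2 -> 2
READ b @v1: history=[(1, 31)] -> pick v1 -> 31
READ a @v2: history=[(2, 2)] -> pick v2 -> 2
READ b @v1: history=[(1, 31)] -> pick v1 -> 31
v3: WRITE a=73  (a history now [(2, 2), (3, 73)])
v4: WRITE a=82  (a history now [(2, 2), (3, 73), (4, 82)])

Answer: 31
31
31
NONE
31
2
2
2
31
2
31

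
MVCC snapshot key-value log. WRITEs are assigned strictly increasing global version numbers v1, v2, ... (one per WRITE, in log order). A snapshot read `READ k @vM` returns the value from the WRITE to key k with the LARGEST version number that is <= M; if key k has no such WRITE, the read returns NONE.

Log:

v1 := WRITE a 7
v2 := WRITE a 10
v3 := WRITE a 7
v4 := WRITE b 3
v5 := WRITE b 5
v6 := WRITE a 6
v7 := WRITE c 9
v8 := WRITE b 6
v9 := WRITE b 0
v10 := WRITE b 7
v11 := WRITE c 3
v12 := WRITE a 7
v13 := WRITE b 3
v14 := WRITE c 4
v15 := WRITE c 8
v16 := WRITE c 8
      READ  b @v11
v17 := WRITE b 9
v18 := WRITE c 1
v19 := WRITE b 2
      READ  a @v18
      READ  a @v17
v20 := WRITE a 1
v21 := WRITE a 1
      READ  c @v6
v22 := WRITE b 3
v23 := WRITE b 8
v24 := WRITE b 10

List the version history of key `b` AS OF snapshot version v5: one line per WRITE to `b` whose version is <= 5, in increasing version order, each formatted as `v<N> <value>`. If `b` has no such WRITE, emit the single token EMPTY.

Answer: v4 3
v5 5

Derivation:
Scan writes for key=b with version <= 5:
  v1 WRITE a 7 -> skip
  v2 WRITE a 10 -> skip
  v3 WRITE a 7 -> skip
  v4 WRITE b 3 -> keep
  v5 WRITE b 5 -> keep
  v6 WRITE a 6 -> skip
  v7 WRITE c 9 -> skip
  v8 WRITE b 6 -> drop (> snap)
  v9 WRITE b 0 -> drop (> snap)
  v10 WRITE b 7 -> drop (> snap)
  v11 WRITE c 3 -> skip
  v12 WRITE a 7 -> skip
  v13 WRITE b 3 -> drop (> snap)
  v14 WRITE c 4 -> skip
  v15 WRITE c 8 -> skip
  v16 WRITE c 8 -> skip
  v17 WRITE b 9 -> drop (> snap)
  v18 WRITE c 1 -> skip
  v19 WRITE b 2 -> drop (> snap)
  v20 WRITE a 1 -> skip
  v21 WRITE a 1 -> skip
  v22 WRITE b 3 -> drop (> snap)
  v23 WRITE b 8 -> drop (> snap)
  v24 WRITE b 10 -> drop (> snap)
Collected: [(4, 3), (5, 5)]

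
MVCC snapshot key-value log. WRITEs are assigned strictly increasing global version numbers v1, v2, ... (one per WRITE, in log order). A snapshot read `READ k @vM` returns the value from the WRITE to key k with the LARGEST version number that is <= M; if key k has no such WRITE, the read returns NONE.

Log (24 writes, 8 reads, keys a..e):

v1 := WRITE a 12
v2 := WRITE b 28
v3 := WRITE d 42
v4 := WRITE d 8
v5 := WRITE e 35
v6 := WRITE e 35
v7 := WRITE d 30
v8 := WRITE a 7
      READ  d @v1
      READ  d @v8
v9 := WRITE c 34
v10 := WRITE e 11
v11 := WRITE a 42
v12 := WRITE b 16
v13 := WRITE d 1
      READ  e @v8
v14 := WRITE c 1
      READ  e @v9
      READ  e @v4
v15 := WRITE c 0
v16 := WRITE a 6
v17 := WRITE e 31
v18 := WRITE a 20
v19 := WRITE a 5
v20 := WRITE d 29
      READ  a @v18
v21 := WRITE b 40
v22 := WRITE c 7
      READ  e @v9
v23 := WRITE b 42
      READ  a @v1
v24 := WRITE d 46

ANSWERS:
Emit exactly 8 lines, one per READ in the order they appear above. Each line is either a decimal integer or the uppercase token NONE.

v1: WRITE a=12  (a history now [(1, 12)])
v2: WRITE b=28  (b history now [(2, 28)])
v3: WRITE d=42  (d history now [(3, 42)])
v4: WRITE d=8  (d history now [(3, 42), (4, 8)])
v5: WRITE e=35  (e history now [(5, 35)])
v6: WRITE e=35  (e history now [(5, 35), (6, 35)])
v7: WRITE d=30  (d history now [(3, 42), (4, 8), (7, 30)])
v8: WRITE a=7  (a history now [(1, 12), (8, 7)])
READ d @v1: history=[(3, 42), (4, 8), (7, 30)] -> no version <= 1 -> NONE
READ d @v8: history=[(3, 42), (4, 8), (7, 30)] -> pick v7 -> 30
v9: WRITE c=34  (c history now [(9, 34)])
v10: WRITE e=11  (e history now [(5, 35), (6, 35), (10, 11)])
v11: WRITE a=42  (a history now [(1, 12), (8, 7), (11, 42)])
v12: WRITE b=16  (b history now [(2, 28), (12, 16)])
v13: WRITE d=1  (d history now [(3, 42), (4, 8), (7, 30), (13, 1)])
READ e @v8: history=[(5, 35), (6, 35), (10, 11)] -> pick v6 -> 35
v14: WRITE c=1  (c history now [(9, 34), (14, 1)])
READ e @v9: history=[(5, 35), (6, 35), (10, 11)] -> pick v6 -> 35
READ e @v4: history=[(5, 35), (6, 35), (10, 11)] -> no version <= 4 -> NONE
v15: WRITE c=0  (c history now [(9, 34), (14, 1), (15, 0)])
v16: WRITE a=6  (a history now [(1, 12), (8, 7), (11, 42), (16, 6)])
v17: WRITE e=31  (e history now [(5, 35), (6, 35), (10, 11), (17, 31)])
v18: WRITE a=20  (a history now [(1, 12), (8, 7), (11, 42), (16, 6), (18, 20)])
v19: WRITE a=5  (a history now [(1, 12), (8, 7), (11, 42), (16, 6), (18, 20), (19, 5)])
v20: WRITE d=29  (d history now [(3, 42), (4, 8), (7, 30), (13, 1), (20, 29)])
READ a @v18: history=[(1, 12), (8, 7), (11, 42), (16, 6), (18, 20), (19, 5)] -> pick v18 -> 20
v21: WRITE b=40  (b history now [(2, 28), (12, 16), (21, 40)])
v22: WRITE c=7  (c history now [(9, 34), (14, 1), (15, 0), (22, 7)])
READ e @v9: history=[(5, 35), (6, 35), (10, 11), (17, 31)] -> pick v6 -> 35
v23: WRITE b=42  (b history now [(2, 28), (12, 16), (21, 40), (23, 42)])
READ a @v1: history=[(1, 12), (8, 7), (11, 42), (16, 6), (18, 20), (19, 5)] -> pick v1 -> 12
v24: WRITE d=46  (d history now [(3, 42), (4, 8), (7, 30), (13, 1), (20, 29), (24, 46)])

Answer: NONE
30
35
35
NONE
20
35
12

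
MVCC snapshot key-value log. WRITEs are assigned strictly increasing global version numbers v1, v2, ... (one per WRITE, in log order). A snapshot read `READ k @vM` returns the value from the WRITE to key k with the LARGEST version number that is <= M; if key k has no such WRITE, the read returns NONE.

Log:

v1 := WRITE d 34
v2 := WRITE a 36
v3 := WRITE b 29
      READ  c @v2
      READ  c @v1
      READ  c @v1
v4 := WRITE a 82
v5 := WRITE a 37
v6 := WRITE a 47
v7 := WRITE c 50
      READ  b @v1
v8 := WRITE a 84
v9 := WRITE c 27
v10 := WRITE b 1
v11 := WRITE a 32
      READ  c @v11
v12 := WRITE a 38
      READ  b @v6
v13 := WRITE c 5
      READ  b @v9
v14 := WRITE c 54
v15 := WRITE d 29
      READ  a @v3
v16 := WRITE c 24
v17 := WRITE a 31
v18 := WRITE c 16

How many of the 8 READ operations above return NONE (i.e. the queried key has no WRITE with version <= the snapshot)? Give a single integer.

v1: WRITE d=34  (d history now [(1, 34)])
v2: WRITE a=36  (a history now [(2, 36)])
v3: WRITE b=29  (b history now [(3, 29)])
READ c @v2: history=[] -> no version <= 2 -> NONE
READ c @v1: history=[] -> no version <= 1 -> NONE
READ c @v1: history=[] -> no version <= 1 -> NONE
v4: WRITE a=82  (a history now [(2, 36), (4, 82)])
v5: WRITE a=37  (a history now [(2, 36), (4, 82), (5, 37)])
v6: WRITE a=47  (a history now [(2, 36), (4, 82), (5, 37), (6, 47)])
v7: WRITE c=50  (c history now [(7, 50)])
READ b @v1: history=[(3, 29)] -> no version <= 1 -> NONE
v8: WRITE a=84  (a history now [(2, 36), (4, 82), (5, 37), (6, 47), (8, 84)])
v9: WRITE c=27  (c history now [(7, 50), (9, 27)])
v10: WRITE b=1  (b history now [(3, 29), (10, 1)])
v11: WRITE a=32  (a history now [(2, 36), (4, 82), (5, 37), (6, 47), (8, 84), (11, 32)])
READ c @v11: history=[(7, 50), (9, 27)] -> pick v9 -> 27
v12: WRITE a=38  (a history now [(2, 36), (4, 82), (5, 37), (6, 47), (8, 84), (11, 32), (12, 38)])
READ b @v6: history=[(3, 29), (10, 1)] -> pick v3 -> 29
v13: WRITE c=5  (c history now [(7, 50), (9, 27), (13, 5)])
READ b @v9: history=[(3, 29), (10, 1)] -> pick v3 -> 29
v14: WRITE c=54  (c history now [(7, 50), (9, 27), (13, 5), (14, 54)])
v15: WRITE d=29  (d history now [(1, 34), (15, 29)])
READ a @v3: history=[(2, 36), (4, 82), (5, 37), (6, 47), (8, 84), (11, 32), (12, 38)] -> pick v2 -> 36
v16: WRITE c=24  (c history now [(7, 50), (9, 27), (13, 5), (14, 54), (16, 24)])
v17: WRITE a=31  (a history now [(2, 36), (4, 82), (5, 37), (6, 47), (8, 84), (11, 32), (12, 38), (17, 31)])
v18: WRITE c=16  (c history now [(7, 50), (9, 27), (13, 5), (14, 54), (16, 24), (18, 16)])
Read results in order: ['NONE', 'NONE', 'NONE', 'NONE', '27', '29', '29', '36']
NONE count = 4

Answer: 4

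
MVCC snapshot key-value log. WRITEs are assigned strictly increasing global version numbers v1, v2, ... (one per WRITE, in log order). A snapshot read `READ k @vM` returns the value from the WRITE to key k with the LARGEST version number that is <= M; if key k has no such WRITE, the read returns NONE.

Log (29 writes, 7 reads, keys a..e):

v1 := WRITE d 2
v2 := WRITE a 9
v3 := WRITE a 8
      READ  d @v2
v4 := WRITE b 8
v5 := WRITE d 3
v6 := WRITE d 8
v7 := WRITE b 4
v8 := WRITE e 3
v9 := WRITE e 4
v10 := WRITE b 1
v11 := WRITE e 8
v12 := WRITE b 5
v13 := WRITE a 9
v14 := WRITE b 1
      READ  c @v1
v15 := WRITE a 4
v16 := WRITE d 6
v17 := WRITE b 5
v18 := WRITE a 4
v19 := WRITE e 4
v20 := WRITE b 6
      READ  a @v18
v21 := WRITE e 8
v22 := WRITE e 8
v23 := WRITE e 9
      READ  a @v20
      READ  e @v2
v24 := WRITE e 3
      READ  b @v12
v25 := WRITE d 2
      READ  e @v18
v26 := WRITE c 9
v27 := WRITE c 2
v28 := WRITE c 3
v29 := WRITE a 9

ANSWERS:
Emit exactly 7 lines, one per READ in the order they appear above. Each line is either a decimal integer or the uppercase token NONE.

v1: WRITE d=2  (d history now [(1, 2)])
v2: WRITE a=9  (a history now [(2, 9)])
v3: WRITE a=8  (a history now [(2, 9), (3, 8)])
READ d @v2: history=[(1, 2)] -> pick v1 -> 2
v4: WRITE b=8  (b history now [(4, 8)])
v5: WRITE d=3  (d history now [(1, 2), (5, 3)])
v6: WRITE d=8  (d history now [(1, 2), (5, 3), (6, 8)])
v7: WRITE b=4  (b history now [(4, 8), (7, 4)])
v8: WRITE e=3  (e history now [(8, 3)])
v9: WRITE e=4  (e history now [(8, 3), (9, 4)])
v10: WRITE b=1  (b history now [(4, 8), (7, 4), (10, 1)])
v11: WRITE e=8  (e history now [(8, 3), (9, 4), (11, 8)])
v12: WRITE b=5  (b history now [(4, 8), (7, 4), (10, 1), (12, 5)])
v13: WRITE a=9  (a history now [(2, 9), (3, 8), (13, 9)])
v14: WRITE b=1  (b history now [(4, 8), (7, 4), (10, 1), (12, 5), (14, 1)])
READ c @v1: history=[] -> no version <= 1 -> NONE
v15: WRITE a=4  (a history now [(2, 9), (3, 8), (13, 9), (15, 4)])
v16: WRITE d=6  (d history now [(1, 2), (5, 3), (6, 8), (16, 6)])
v17: WRITE b=5  (b history now [(4, 8), (7, 4), (10, 1), (12, 5), (14, 1), (17, 5)])
v18: WRITE a=4  (a history now [(2, 9), (3, 8), (13, 9), (15, 4), (18, 4)])
v19: WRITE e=4  (e history now [(8, 3), (9, 4), (11, 8), (19, 4)])
v20: WRITE b=6  (b history now [(4, 8), (7, 4), (10, 1), (12, 5), (14, 1), (17, 5), (20, 6)])
READ a @v18: history=[(2, 9), (3, 8), (13, 9), (15, 4), (18, 4)] -> pick v18 -> 4
v21: WRITE e=8  (e history now [(8, 3), (9, 4), (11, 8), (19, 4), (21, 8)])
v22: WRITE e=8  (e history now [(8, 3), (9, 4), (11, 8), (19, 4), (21, 8), (22, 8)])
v23: WRITE e=9  (e history now [(8, 3), (9, 4), (11, 8), (19, 4), (21, 8), (22, 8), (23, 9)])
READ a @v20: history=[(2, 9), (3, 8), (13, 9), (15, 4), (18, 4)] -> pick v18 -> 4
READ e @v2: history=[(8, 3), (9, 4), (11, 8), (19, 4), (21, 8), (22, 8), (23, 9)] -> no version <= 2 -> NONE
v24: WRITE e=3  (e history now [(8, 3), (9, 4), (11, 8), (19, 4), (21, 8), (22, 8), (23, 9), (24, 3)])
READ b @v12: history=[(4, 8), (7, 4), (10, 1), (12, 5), (14, 1), (17, 5), (20, 6)] -> pick v12 -> 5
v25: WRITE d=2  (d history now [(1, 2), (5, 3), (6, 8), (16, 6), (25, 2)])
READ e @v18: history=[(8, 3), (9, 4), (11, 8), (19, 4), (21, 8), (22, 8), (23, 9), (24, 3)] -> pick v11 -> 8
v26: WRITE c=9  (c history now [(26, 9)])
v27: WRITE c=2  (c history now [(26, 9), (27, 2)])
v28: WRITE c=3  (c history now [(26, 9), (27, 2), (28, 3)])
v29: WRITE a=9  (a history now [(2, 9), (3, 8), (13, 9), (15, 4), (18, 4), (29, 9)])

Answer: 2
NONE
4
4
NONE
5
8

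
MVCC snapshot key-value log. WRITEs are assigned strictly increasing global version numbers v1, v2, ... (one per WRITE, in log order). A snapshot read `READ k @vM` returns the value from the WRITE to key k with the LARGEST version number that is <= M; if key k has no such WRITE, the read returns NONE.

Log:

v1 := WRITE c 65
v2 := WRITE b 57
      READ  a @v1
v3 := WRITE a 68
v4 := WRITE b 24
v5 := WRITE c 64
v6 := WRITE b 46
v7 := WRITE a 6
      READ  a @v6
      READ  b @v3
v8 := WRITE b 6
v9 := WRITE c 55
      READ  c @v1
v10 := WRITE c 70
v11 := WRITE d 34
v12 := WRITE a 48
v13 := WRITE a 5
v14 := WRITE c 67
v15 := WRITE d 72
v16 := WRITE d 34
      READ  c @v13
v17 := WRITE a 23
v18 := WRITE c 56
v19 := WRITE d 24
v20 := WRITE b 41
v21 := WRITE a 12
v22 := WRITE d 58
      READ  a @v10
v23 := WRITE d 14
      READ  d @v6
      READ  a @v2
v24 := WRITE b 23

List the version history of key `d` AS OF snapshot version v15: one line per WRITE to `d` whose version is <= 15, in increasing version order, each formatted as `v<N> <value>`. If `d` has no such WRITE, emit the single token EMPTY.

Scan writes for key=d with version <= 15:
  v1 WRITE c 65 -> skip
  v2 WRITE b 57 -> skip
  v3 WRITE a 68 -> skip
  v4 WRITE b 24 -> skip
  v5 WRITE c 64 -> skip
  v6 WRITE b 46 -> skip
  v7 WRITE a 6 -> skip
  v8 WRITE b 6 -> skip
  v9 WRITE c 55 -> skip
  v10 WRITE c 70 -> skip
  v11 WRITE d 34 -> keep
  v12 WRITE a 48 -> skip
  v13 WRITE a 5 -> skip
  v14 WRITE c 67 -> skip
  v15 WRITE d 72 -> keep
  v16 WRITE d 34 -> drop (> snap)
  v17 WRITE a 23 -> skip
  v18 WRITE c 56 -> skip
  v19 WRITE d 24 -> drop (> snap)
  v20 WRITE b 41 -> skip
  v21 WRITE a 12 -> skip
  v22 WRITE d 58 -> drop (> snap)
  v23 WRITE d 14 -> drop (> snap)
  v24 WRITE b 23 -> skip
Collected: [(11, 34), (15, 72)]

Answer: v11 34
v15 72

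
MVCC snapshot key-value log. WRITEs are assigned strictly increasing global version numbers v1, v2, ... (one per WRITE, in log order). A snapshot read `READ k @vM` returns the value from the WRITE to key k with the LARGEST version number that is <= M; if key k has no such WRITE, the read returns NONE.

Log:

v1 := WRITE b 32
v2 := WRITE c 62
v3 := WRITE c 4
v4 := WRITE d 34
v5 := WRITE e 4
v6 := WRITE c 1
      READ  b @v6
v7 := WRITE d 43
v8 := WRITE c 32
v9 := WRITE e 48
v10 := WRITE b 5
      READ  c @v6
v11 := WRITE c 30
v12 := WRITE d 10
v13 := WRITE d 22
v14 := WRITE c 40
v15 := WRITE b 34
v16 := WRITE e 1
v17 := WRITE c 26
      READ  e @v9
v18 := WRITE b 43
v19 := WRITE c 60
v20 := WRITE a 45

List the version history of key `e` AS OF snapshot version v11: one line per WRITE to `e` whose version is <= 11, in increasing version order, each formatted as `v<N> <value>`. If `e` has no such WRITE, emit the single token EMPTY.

Scan writes for key=e with version <= 11:
  v1 WRITE b 32 -> skip
  v2 WRITE c 62 -> skip
  v3 WRITE c 4 -> skip
  v4 WRITE d 34 -> skip
  v5 WRITE e 4 -> keep
  v6 WRITE c 1 -> skip
  v7 WRITE d 43 -> skip
  v8 WRITE c 32 -> skip
  v9 WRITE e 48 -> keep
  v10 WRITE b 5 -> skip
  v11 WRITE c 30 -> skip
  v12 WRITE d 10 -> skip
  v13 WRITE d 22 -> skip
  v14 WRITE c 40 -> skip
  v15 WRITE b 34 -> skip
  v16 WRITE e 1 -> drop (> snap)
  v17 WRITE c 26 -> skip
  v18 WRITE b 43 -> skip
  v19 WRITE c 60 -> skip
  v20 WRITE a 45 -> skip
Collected: [(5, 4), (9, 48)]

Answer: v5 4
v9 48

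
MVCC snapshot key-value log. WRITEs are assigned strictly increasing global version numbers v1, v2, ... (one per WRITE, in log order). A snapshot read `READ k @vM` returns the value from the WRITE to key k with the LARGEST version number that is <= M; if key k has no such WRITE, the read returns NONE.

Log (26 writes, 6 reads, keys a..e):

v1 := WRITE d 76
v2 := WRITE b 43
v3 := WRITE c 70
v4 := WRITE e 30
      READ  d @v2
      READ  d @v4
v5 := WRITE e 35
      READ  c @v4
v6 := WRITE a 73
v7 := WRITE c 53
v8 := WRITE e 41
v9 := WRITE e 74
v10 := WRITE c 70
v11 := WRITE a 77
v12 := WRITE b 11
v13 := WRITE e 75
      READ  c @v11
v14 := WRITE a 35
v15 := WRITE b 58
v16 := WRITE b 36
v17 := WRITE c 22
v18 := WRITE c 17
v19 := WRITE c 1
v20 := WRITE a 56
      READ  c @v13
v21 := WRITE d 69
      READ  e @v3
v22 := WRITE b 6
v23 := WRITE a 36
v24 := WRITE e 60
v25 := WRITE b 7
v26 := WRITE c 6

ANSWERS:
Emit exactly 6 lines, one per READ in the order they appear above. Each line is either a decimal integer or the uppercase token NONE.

v1: WRITE d=76  (d history now [(1, 76)])
v2: WRITE b=43  (b history now [(2, 43)])
v3: WRITE c=70  (c history now [(3, 70)])
v4: WRITE e=30  (e history now [(4, 30)])
READ d @v2: history=[(1, 76)] -> pick v1 -> 76
READ d @v4: history=[(1, 76)] -> pick v1 -> 76
v5: WRITE e=35  (e history now [(4, 30), (5, 35)])
READ c @v4: history=[(3, 70)] -> pick v3 -> 70
v6: WRITE a=73  (a history now [(6, 73)])
v7: WRITE c=53  (c history now [(3, 70), (7, 53)])
v8: WRITE e=41  (e history now [(4, 30), (5, 35), (8, 41)])
v9: WRITE e=74  (e history now [(4, 30), (5, 35), (8, 41), (9, 74)])
v10: WRITE c=70  (c history now [(3, 70), (7, 53), (10, 70)])
v11: WRITE a=77  (a history now [(6, 73), (11, 77)])
v12: WRITE b=11  (b history now [(2, 43), (12, 11)])
v13: WRITE e=75  (e history now [(4, 30), (5, 35), (8, 41), (9, 74), (13, 75)])
READ c @v11: history=[(3, 70), (7, 53), (10, 70)] -> pick v10 -> 70
v14: WRITE a=35  (a history now [(6, 73), (11, 77), (14, 35)])
v15: WRITE b=58  (b history now [(2, 43), (12, 11), (15, 58)])
v16: WRITE b=36  (b history now [(2, 43), (12, 11), (15, 58), (16, 36)])
v17: WRITE c=22  (c history now [(3, 70), (7, 53), (10, 70), (17, 22)])
v18: WRITE c=17  (c history now [(3, 70), (7, 53), (10, 70), (17, 22), (18, 17)])
v19: WRITE c=1  (c history now [(3, 70), (7, 53), (10, 70), (17, 22), (18, 17), (19, 1)])
v20: WRITE a=56  (a history now [(6, 73), (11, 77), (14, 35), (20, 56)])
READ c @v13: history=[(3, 70), (7, 53), (10, 70), (17, 22), (18, 17), (19, 1)] -> pick v10 -> 70
v21: WRITE d=69  (d history now [(1, 76), (21, 69)])
READ e @v3: history=[(4, 30), (5, 35), (8, 41), (9, 74), (13, 75)] -> no version <= 3 -> NONE
v22: WRITE b=6  (b history now [(2, 43), (12, 11), (15, 58), (16, 36), (22, 6)])
v23: WRITE a=36  (a history now [(6, 73), (11, 77), (14, 35), (20, 56), (23, 36)])
v24: WRITE e=60  (e history now [(4, 30), (5, 35), (8, 41), (9, 74), (13, 75), (24, 60)])
v25: WRITE b=7  (b history now [(2, 43), (12, 11), (15, 58), (16, 36), (22, 6), (25, 7)])
v26: WRITE c=6  (c history now [(3, 70), (7, 53), (10, 70), (17, 22), (18, 17), (19, 1), (26, 6)])

Answer: 76
76
70
70
70
NONE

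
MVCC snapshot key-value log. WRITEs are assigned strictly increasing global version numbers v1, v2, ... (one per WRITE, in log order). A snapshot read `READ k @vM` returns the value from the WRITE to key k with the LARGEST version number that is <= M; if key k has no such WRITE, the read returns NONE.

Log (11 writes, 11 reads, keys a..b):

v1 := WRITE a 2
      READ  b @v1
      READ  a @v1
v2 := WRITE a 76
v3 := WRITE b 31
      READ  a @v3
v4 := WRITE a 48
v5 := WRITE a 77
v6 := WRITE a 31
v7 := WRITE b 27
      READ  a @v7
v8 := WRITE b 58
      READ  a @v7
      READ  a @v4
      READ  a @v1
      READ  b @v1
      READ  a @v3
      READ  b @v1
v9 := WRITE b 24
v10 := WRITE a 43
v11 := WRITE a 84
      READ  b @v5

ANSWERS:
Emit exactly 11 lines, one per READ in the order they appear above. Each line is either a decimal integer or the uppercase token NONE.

Answer: NONE
2
76
31
31
48
2
NONE
76
NONE
31

Derivation:
v1: WRITE a=2  (a history now [(1, 2)])
READ b @v1: history=[] -> no version <= 1 -> NONE
READ a @v1: history=[(1, 2)] -> pick v1 -> 2
v2: WRITE a=76  (a history now [(1, 2), (2, 76)])
v3: WRITE b=31  (b history now [(3, 31)])
READ a @v3: history=[(1, 2), (2, 76)] -> pick v2 -> 76
v4: WRITE a=48  (a history now [(1, 2), (2, 76), (4, 48)])
v5: WRITE a=77  (a history now [(1, 2), (2, 76), (4, 48), (5, 77)])
v6: WRITE a=31  (a history now [(1, 2), (2, 76), (4, 48), (5, 77), (6, 31)])
v7: WRITE b=27  (b history now [(3, 31), (7, 27)])
READ a @v7: history=[(1, 2), (2, 76), (4, 48), (5, 77), (6, 31)] -> pick v6 -> 31
v8: WRITE b=58  (b history now [(3, 31), (7, 27), (8, 58)])
READ a @v7: history=[(1, 2), (2, 76), (4, 48), (5, 77), (6, 31)] -> pick v6 -> 31
READ a @v4: history=[(1, 2), (2, 76), (4, 48), (5, 77), (6, 31)] -> pick v4 -> 48
READ a @v1: history=[(1, 2), (2, 76), (4, 48), (5, 77), (6, 31)] -> pick v1 -> 2
READ b @v1: history=[(3, 31), (7, 27), (8, 58)] -> no version <= 1 -> NONE
READ a @v3: history=[(1, 2), (2, 76), (4, 48), (5, 77), (6, 31)] -> pick v2 -> 76
READ b @v1: history=[(3, 31), (7, 27), (8, 58)] -> no version <= 1 -> NONE
v9: WRITE b=24  (b history now [(3, 31), (7, 27), (8, 58), (9, 24)])
v10: WRITE a=43  (a history now [(1, 2), (2, 76), (4, 48), (5, 77), (6, 31), (10, 43)])
v11: WRITE a=84  (a history now [(1, 2), (2, 76), (4, 48), (5, 77), (6, 31), (10, 43), (11, 84)])
READ b @v5: history=[(3, 31), (7, 27), (8, 58), (9, 24)] -> pick v3 -> 31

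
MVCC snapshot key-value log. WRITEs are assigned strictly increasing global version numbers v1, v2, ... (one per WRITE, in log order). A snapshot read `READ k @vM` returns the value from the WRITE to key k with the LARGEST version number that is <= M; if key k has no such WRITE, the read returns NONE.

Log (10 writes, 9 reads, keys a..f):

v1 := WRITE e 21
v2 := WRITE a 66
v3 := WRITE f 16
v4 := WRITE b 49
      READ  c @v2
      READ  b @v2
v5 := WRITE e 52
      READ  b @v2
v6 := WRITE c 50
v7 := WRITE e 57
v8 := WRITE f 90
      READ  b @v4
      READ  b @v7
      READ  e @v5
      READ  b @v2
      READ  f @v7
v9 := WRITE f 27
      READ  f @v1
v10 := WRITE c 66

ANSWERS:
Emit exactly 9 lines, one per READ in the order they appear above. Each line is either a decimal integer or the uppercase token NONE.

Answer: NONE
NONE
NONE
49
49
52
NONE
16
NONE

Derivation:
v1: WRITE e=21  (e history now [(1, 21)])
v2: WRITE a=66  (a history now [(2, 66)])
v3: WRITE f=16  (f history now [(3, 16)])
v4: WRITE b=49  (b history now [(4, 49)])
READ c @v2: history=[] -> no version <= 2 -> NONE
READ b @v2: history=[(4, 49)] -> no version <= 2 -> NONE
v5: WRITE e=52  (e history now [(1, 21), (5, 52)])
READ b @v2: history=[(4, 49)] -> no version <= 2 -> NONE
v6: WRITE c=50  (c history now [(6, 50)])
v7: WRITE e=57  (e history now [(1, 21), (5, 52), (7, 57)])
v8: WRITE f=90  (f history now [(3, 16), (8, 90)])
READ b @v4: history=[(4, 49)] -> pick v4 -> 49
READ b @v7: history=[(4, 49)] -> pick v4 -> 49
READ e @v5: history=[(1, 21), (5, 52), (7, 57)] -> pick v5 -> 52
READ b @v2: history=[(4, 49)] -> no version <= 2 -> NONE
READ f @v7: history=[(3, 16), (8, 90)] -> pick v3 -> 16
v9: WRITE f=27  (f history now [(3, 16), (8, 90), (9, 27)])
READ f @v1: history=[(3, 16), (8, 90), (9, 27)] -> no version <= 1 -> NONE
v10: WRITE c=66  (c history now [(6, 50), (10, 66)])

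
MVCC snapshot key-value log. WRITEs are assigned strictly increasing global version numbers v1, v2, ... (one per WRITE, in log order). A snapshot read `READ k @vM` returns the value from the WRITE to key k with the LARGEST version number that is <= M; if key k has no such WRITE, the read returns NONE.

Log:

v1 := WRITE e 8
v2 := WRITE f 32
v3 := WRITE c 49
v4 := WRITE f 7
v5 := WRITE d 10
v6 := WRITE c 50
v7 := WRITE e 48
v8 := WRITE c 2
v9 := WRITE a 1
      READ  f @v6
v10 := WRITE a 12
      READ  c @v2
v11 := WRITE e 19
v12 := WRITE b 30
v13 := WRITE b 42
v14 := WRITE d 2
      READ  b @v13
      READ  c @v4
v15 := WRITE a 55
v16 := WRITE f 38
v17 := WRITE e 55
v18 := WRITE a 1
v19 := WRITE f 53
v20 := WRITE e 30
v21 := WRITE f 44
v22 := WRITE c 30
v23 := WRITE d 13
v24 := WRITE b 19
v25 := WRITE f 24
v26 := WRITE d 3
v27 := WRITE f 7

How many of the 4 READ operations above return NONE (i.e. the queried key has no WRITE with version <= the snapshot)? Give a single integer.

Answer: 1

Derivation:
v1: WRITE e=8  (e history now [(1, 8)])
v2: WRITE f=32  (f history now [(2, 32)])
v3: WRITE c=49  (c history now [(3, 49)])
v4: WRITE f=7  (f history now [(2, 32), (4, 7)])
v5: WRITE d=10  (d history now [(5, 10)])
v6: WRITE c=50  (c history now [(3, 49), (6, 50)])
v7: WRITE e=48  (e history now [(1, 8), (7, 48)])
v8: WRITE c=2  (c history now [(3, 49), (6, 50), (8, 2)])
v9: WRITE a=1  (a history now [(9, 1)])
READ f @v6: history=[(2, 32), (4, 7)] -> pick v4 -> 7
v10: WRITE a=12  (a history now [(9, 1), (10, 12)])
READ c @v2: history=[(3, 49), (6, 50), (8, 2)] -> no version <= 2 -> NONE
v11: WRITE e=19  (e history now [(1, 8), (7, 48), (11, 19)])
v12: WRITE b=30  (b history now [(12, 30)])
v13: WRITE b=42  (b history now [(12, 30), (13, 42)])
v14: WRITE d=2  (d history now [(5, 10), (14, 2)])
READ b @v13: history=[(12, 30), (13, 42)] -> pick v13 -> 42
READ c @v4: history=[(3, 49), (6, 50), (8, 2)] -> pick v3 -> 49
v15: WRITE a=55  (a history now [(9, 1), (10, 12), (15, 55)])
v16: WRITE f=38  (f history now [(2, 32), (4, 7), (16, 38)])
v17: WRITE e=55  (e history now [(1, 8), (7, 48), (11, 19), (17, 55)])
v18: WRITE a=1  (a history now [(9, 1), (10, 12), (15, 55), (18, 1)])
v19: WRITE f=53  (f history now [(2, 32), (4, 7), (16, 38), (19, 53)])
v20: WRITE e=30  (e history now [(1, 8), (7, 48), (11, 19), (17, 55), (20, 30)])
v21: WRITE f=44  (f history now [(2, 32), (4, 7), (16, 38), (19, 53), (21, 44)])
v22: WRITE c=30  (c history now [(3, 49), (6, 50), (8, 2), (22, 30)])
v23: WRITE d=13  (d history now [(5, 10), (14, 2), (23, 13)])
v24: WRITE b=19  (b history now [(12, 30), (13, 42), (24, 19)])
v25: WRITE f=24  (f history now [(2, 32), (4, 7), (16, 38), (19, 53), (21, 44), (25, 24)])
v26: WRITE d=3  (d history now [(5, 10), (14, 2), (23, 13), (26, 3)])
v27: WRITE f=7  (f history now [(2, 32), (4, 7), (16, 38), (19, 53), (21, 44), (25, 24), (27, 7)])
Read results in order: ['7', 'NONE', '42', '49']
NONE count = 1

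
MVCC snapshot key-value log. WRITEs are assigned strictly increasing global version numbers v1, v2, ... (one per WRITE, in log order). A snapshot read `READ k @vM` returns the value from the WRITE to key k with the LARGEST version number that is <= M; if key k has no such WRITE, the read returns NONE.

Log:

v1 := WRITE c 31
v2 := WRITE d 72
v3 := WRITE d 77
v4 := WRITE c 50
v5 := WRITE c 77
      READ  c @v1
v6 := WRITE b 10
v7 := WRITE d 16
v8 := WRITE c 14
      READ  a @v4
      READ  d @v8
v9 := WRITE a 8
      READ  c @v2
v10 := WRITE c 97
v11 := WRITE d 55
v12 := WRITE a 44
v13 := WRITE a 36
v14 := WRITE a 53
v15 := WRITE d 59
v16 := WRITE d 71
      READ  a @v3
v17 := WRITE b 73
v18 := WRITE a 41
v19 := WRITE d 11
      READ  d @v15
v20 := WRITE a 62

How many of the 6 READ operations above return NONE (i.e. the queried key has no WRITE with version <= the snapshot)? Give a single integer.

v1: WRITE c=31  (c history now [(1, 31)])
v2: WRITE d=72  (d history now [(2, 72)])
v3: WRITE d=77  (d history now [(2, 72), (3, 77)])
v4: WRITE c=50  (c history now [(1, 31), (4, 50)])
v5: WRITE c=77  (c history now [(1, 31), (4, 50), (5, 77)])
READ c @v1: history=[(1, 31), (4, 50), (5, 77)] -> pick v1 -> 31
v6: WRITE b=10  (b history now [(6, 10)])
v7: WRITE d=16  (d history now [(2, 72), (3, 77), (7, 16)])
v8: WRITE c=14  (c history now [(1, 31), (4, 50), (5, 77), (8, 14)])
READ a @v4: history=[] -> no version <= 4 -> NONE
READ d @v8: history=[(2, 72), (3, 77), (7, 16)] -> pick v7 -> 16
v9: WRITE a=8  (a history now [(9, 8)])
READ c @v2: history=[(1, 31), (4, 50), (5, 77), (8, 14)] -> pick v1 -> 31
v10: WRITE c=97  (c history now [(1, 31), (4, 50), (5, 77), (8, 14), (10, 97)])
v11: WRITE d=55  (d history now [(2, 72), (3, 77), (7, 16), (11, 55)])
v12: WRITE a=44  (a history now [(9, 8), (12, 44)])
v13: WRITE a=36  (a history now [(9, 8), (12, 44), (13, 36)])
v14: WRITE a=53  (a history now [(9, 8), (12, 44), (13, 36), (14, 53)])
v15: WRITE d=59  (d history now [(2, 72), (3, 77), (7, 16), (11, 55), (15, 59)])
v16: WRITE d=71  (d history now [(2, 72), (3, 77), (7, 16), (11, 55), (15, 59), (16, 71)])
READ a @v3: history=[(9, 8), (12, 44), (13, 36), (14, 53)] -> no version <= 3 -> NONE
v17: WRITE b=73  (b history now [(6, 10), (17, 73)])
v18: WRITE a=41  (a history now [(9, 8), (12, 44), (13, 36), (14, 53), (18, 41)])
v19: WRITE d=11  (d history now [(2, 72), (3, 77), (7, 16), (11, 55), (15, 59), (16, 71), (19, 11)])
READ d @v15: history=[(2, 72), (3, 77), (7, 16), (11, 55), (15, 59), (16, 71), (19, 11)] -> pick v15 -> 59
v20: WRITE a=62  (a history now [(9, 8), (12, 44), (13, 36), (14, 53), (18, 41), (20, 62)])
Read results in order: ['31', 'NONE', '16', '31', 'NONE', '59']
NONE count = 2

Answer: 2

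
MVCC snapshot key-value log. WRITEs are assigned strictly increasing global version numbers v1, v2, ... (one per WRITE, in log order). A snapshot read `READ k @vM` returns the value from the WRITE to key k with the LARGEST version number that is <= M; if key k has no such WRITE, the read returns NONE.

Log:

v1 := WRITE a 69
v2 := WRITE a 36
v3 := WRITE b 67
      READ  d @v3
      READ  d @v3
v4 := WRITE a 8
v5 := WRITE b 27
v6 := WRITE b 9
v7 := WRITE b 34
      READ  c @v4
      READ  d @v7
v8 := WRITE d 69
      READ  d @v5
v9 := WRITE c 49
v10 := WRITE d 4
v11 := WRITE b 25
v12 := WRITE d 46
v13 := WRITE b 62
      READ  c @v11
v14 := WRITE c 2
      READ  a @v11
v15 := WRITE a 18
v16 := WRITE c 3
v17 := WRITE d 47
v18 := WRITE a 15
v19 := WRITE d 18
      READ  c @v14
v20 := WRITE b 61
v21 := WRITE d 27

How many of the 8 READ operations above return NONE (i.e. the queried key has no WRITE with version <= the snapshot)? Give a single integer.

v1: WRITE a=69  (a history now [(1, 69)])
v2: WRITE a=36  (a history now [(1, 69), (2, 36)])
v3: WRITE b=67  (b history now [(3, 67)])
READ d @v3: history=[] -> no version <= 3 -> NONE
READ d @v3: history=[] -> no version <= 3 -> NONE
v4: WRITE a=8  (a history now [(1, 69), (2, 36), (4, 8)])
v5: WRITE b=27  (b history now [(3, 67), (5, 27)])
v6: WRITE b=9  (b history now [(3, 67), (5, 27), (6, 9)])
v7: WRITE b=34  (b history now [(3, 67), (5, 27), (6, 9), (7, 34)])
READ c @v4: history=[] -> no version <= 4 -> NONE
READ d @v7: history=[] -> no version <= 7 -> NONE
v8: WRITE d=69  (d history now [(8, 69)])
READ d @v5: history=[(8, 69)] -> no version <= 5 -> NONE
v9: WRITE c=49  (c history now [(9, 49)])
v10: WRITE d=4  (d history now [(8, 69), (10, 4)])
v11: WRITE b=25  (b history now [(3, 67), (5, 27), (6, 9), (7, 34), (11, 25)])
v12: WRITE d=46  (d history now [(8, 69), (10, 4), (12, 46)])
v13: WRITE b=62  (b history now [(3, 67), (5, 27), (6, 9), (7, 34), (11, 25), (13, 62)])
READ c @v11: history=[(9, 49)] -> pick v9 -> 49
v14: WRITE c=2  (c history now [(9, 49), (14, 2)])
READ a @v11: history=[(1, 69), (2, 36), (4, 8)] -> pick v4 -> 8
v15: WRITE a=18  (a history now [(1, 69), (2, 36), (4, 8), (15, 18)])
v16: WRITE c=3  (c history now [(9, 49), (14, 2), (16, 3)])
v17: WRITE d=47  (d history now [(8, 69), (10, 4), (12, 46), (17, 47)])
v18: WRITE a=15  (a history now [(1, 69), (2, 36), (4, 8), (15, 18), (18, 15)])
v19: WRITE d=18  (d history now [(8, 69), (10, 4), (12, 46), (17, 47), (19, 18)])
READ c @v14: history=[(9, 49), (14, 2), (16, 3)] -> pick v14 -> 2
v20: WRITE b=61  (b history now [(3, 67), (5, 27), (6, 9), (7, 34), (11, 25), (13, 62), (20, 61)])
v21: WRITE d=27  (d history now [(8, 69), (10, 4), (12, 46), (17, 47), (19, 18), (21, 27)])
Read results in order: ['NONE', 'NONE', 'NONE', 'NONE', 'NONE', '49', '8', '2']
NONE count = 5

Answer: 5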